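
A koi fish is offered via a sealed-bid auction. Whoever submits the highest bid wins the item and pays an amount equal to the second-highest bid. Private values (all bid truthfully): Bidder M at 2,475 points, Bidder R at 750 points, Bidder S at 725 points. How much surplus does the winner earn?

1,725 points

Sorted high to low: Bidder M 2,475 points > Bidder R 750 points > Bidder S 725 points.
Bidder M wins with the top bid and pays the second-highest, 750 points.
Surplus = 2,475 points − 750 points = 1,725 points.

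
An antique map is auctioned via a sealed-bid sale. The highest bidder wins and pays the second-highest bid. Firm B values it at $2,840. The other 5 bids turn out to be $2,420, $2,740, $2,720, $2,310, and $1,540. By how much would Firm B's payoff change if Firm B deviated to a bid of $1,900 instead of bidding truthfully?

Payoff change: -$100.

The highest competing bid is $2,740.
Bidding truthfully at $2,840: Firm B has the top bid, wins, and pays the second-highest bid $2,740. Payoff = $2,840 − $2,740 = $100.
Bidding $1,900: the top bid is $2,740 (a rival), so Firm B loses. Payoff = $0.
Change = $0 − $100 = -$100.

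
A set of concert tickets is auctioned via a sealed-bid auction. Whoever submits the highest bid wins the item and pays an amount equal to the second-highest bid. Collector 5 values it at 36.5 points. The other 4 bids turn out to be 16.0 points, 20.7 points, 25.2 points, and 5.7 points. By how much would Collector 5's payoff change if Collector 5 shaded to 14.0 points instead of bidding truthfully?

The highest competing bid is 25.2 points.
Bidding truthfully at 36.5 points: Collector 5 has the top bid, wins, and pays the second-highest bid 25.2 points. Payoff = 36.5 points − 25.2 points = 11.3 points.
Bidding 14.0 points: the top bid is 25.2 points (a rival), so Collector 5 loses. Payoff = 0.0 points.
Change = 0.0 points − 11.3 points = -11.3 points.
Deviating from a truthful bid can only lose payoff in a second-price auction — never gain.

Payoff change: -11.3 points.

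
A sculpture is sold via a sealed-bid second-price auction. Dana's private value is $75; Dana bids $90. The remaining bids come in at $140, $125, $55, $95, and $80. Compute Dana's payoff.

Highest competing bid: $140.
Dana's bid $90 is not the highest, so Dana loses, pays nothing, and earns zero payoff.

$0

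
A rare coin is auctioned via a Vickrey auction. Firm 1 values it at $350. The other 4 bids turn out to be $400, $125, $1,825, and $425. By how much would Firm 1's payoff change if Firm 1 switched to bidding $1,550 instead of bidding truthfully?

The highest competing bid is $1,825.
Bidding truthfully at $350: the top bid is $1,825 (a rival), so Firm 1 loses. Payoff = $0.
Bidding $1,550: the top bid is $1,825 (a rival), so Firm 1 loses. Payoff = $0.
Change = $0 − $0 = $0.
The bid only affects whether you win, not the price — here both bids land on the same side of the top rival bid, so the deviation is payoff-neutral.

Payoff change: $0.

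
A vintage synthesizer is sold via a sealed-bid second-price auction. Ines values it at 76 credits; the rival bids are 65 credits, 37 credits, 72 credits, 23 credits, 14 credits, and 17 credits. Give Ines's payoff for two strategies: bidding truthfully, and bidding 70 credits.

(a) 4 credits  (b) 0 credits

The highest competing bid is 72 credits.
Bidding truthfully at 76 credits: Ines has the top bid, wins, and pays the second-highest bid 72 credits. Payoff = 76 credits − 72 credits = 4 credits.
Bidding 70 credits: the top bid is 72 credits (a rival), so Ines loses. Payoff = 0 credits.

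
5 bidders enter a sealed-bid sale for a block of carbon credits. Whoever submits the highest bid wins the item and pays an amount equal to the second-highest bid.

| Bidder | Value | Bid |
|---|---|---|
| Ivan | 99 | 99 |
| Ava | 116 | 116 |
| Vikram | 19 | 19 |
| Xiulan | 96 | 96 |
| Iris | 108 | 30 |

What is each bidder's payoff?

Ivan 0, Ava 17, Vikram 0, Xiulan 0, Iris 0.

Sorted high to low: Ava 116 > Ivan 99 > Xiulan 96 > Iris 30 > Vikram 19.
Ava has the top bid and wins; the price is the second-highest bid, 99.
Ava's payoff = 116 − 99 = 17. All other bidders lose, so their payoff is 0.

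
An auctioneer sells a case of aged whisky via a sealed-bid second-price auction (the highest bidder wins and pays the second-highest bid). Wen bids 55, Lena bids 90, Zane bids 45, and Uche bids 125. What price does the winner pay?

Ranking the bids: Uche 125; Lena 90; Wen 55; Zane 45.
Uche is the highest bidder, so Uche wins.
Under the second-price rule, the price is the second-highest bid: 90.

Price paid: 90.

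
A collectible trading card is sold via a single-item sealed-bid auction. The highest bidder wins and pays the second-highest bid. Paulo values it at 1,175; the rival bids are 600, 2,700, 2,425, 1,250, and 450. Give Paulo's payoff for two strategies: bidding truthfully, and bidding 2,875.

The highest competing bid is 2,700.
Bidding truthfully at 1,175: the top bid is 2,700 (a rival), so Paulo loses. Payoff = 0.
Bidding 2,875: Paulo has the top bid, wins, and pays the second-highest bid 2,700. Payoff = 1,175 − 2,700 = -1,525.

(a) 0  (b) -1,525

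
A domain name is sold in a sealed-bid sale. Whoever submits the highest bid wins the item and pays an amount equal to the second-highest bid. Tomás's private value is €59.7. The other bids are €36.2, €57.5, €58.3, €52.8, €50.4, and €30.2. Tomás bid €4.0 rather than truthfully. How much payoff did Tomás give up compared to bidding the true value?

The highest competing bid is €58.3.
Bidding truthfully at €59.7: Tomás has the top bid, wins, and pays the second-highest bid €58.3. Payoff = €59.7 − €58.3 = €1.4.
Bidding €4.0: the top bid is €58.3 (a rival), so Tomás loses. Payoff = €0.0.
Regret = truthful payoff − actual payoff = €1.4 − €0.0 = €1.4.

Regret: €1.4.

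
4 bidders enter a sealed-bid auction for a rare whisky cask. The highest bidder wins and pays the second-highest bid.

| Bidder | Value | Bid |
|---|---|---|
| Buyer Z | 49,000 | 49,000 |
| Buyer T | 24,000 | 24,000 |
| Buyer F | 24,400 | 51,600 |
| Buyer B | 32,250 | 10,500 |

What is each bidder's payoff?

Ranking the bids: Buyer F 51,600; Buyer Z 49,000; Buyer T 24,000; Buyer B 10,500.
Buyer F has the top bid and wins; the price is the second-highest bid, 49,000.
Buyer F's payoff = 24,400 − 49,000 = -24,600. All other bidders lose, so their payoff is 0.

Buyer Z 0, Buyer T 0, Buyer F -24,600, Buyer B 0.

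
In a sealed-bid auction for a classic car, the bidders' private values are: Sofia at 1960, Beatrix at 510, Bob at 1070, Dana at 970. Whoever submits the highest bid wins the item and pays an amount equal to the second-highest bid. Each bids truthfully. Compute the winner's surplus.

890

Ranking the bids: Sofia 1960 > Bob 1070 > Dana 970 > Beatrix 510.
Sofia wins with the top bid and pays the second-highest, 1070.
Surplus = 1960 − 1070 = 890.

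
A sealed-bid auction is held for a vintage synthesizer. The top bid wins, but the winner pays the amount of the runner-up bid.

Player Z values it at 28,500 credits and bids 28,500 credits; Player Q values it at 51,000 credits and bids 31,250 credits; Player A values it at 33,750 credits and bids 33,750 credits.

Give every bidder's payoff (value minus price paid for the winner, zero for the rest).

Payoffs: Player Z 0 credits, Player Q 0 credits, Player A 2,500 credits.

Ranking the bids: Player A 33,750 credits, then Player Q 31,250 credits, then Player Z 28,500 credits.
Player A has the top bid and wins; the price is the second-highest bid, 31,250 credits.
Player A's payoff = 33,750 credits − 31,250 credits = 2,500 credits. All other bidders lose, so their payoff is 0.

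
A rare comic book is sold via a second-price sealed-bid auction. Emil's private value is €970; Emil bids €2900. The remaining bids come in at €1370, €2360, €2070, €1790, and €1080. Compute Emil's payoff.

Highest competing bid: €2360.
Emil's bid €2900 is the highest overall, so Emil wins and pays the second-highest bid, €2360.
Payoff = value − price = €970 − €2360 = -€1390.
Overbidding won the item at a price above value — truthful bidding would have avoided this loss.

Emil's payoff: -€1390.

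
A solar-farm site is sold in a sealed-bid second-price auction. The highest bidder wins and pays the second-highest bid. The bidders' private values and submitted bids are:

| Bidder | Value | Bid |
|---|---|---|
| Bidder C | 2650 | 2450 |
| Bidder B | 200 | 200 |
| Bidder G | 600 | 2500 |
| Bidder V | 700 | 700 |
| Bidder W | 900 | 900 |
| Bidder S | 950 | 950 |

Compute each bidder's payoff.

Payoffs: Bidder C 0, Bidder B 0, Bidder G -1850, Bidder V 0, Bidder W 0, Bidder S 0.

Ranking the bids: Bidder G 2500 > Bidder C 2450 > Bidder S 950 > Bidder W 900 > Bidder V 700 > Bidder B 200.
Bidder G has the top bid and wins; the price is the second-highest bid, 2450.
Bidder G's payoff = 600 − 2450 = -1850. All other bidders lose, so their payoff is 0.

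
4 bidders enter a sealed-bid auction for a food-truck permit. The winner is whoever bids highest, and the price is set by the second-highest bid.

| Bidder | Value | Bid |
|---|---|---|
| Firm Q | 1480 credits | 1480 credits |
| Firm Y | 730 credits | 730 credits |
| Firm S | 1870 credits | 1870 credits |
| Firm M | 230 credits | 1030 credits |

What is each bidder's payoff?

Bids in descending order: Firm S 1870 credits > Firm Q 1480 credits > Firm M 1030 credits > Firm Y 730 credits.
Firm S has the top bid and wins; the price is the second-highest bid, 1480 credits.
Firm S's payoff = 1870 credits − 1480 credits = 390 credits. All other bidders lose, so their payoff is 0.

Payoffs: Firm Q 0 credits, Firm Y 0 credits, Firm S 390 credits, Firm M 0 credits.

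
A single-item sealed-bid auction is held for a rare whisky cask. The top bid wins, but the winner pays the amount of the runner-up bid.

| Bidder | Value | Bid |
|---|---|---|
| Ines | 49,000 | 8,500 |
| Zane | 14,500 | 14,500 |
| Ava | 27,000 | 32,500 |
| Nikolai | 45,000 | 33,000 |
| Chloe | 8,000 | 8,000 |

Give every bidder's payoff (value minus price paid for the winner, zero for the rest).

Ordered from highest: Nikolai 33,000 > Ava 32,500 > Zane 14,500 > Ines 8,500 > Chloe 8,000.
Nikolai has the top bid and wins; the price is the second-highest bid, 32,500.
Nikolai's payoff = 45,000 − 32,500 = 12,500. All other bidders lose, so their payoff is 0.

Ines 0, Zane 0, Ava 0, Nikolai 12,500, Chloe 0.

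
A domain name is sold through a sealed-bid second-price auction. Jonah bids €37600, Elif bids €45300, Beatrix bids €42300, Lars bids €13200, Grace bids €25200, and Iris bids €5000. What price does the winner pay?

€42300

Sorted high to low: Elif €45300, then Beatrix €42300, then Jonah €37600, then Grace €25200, then Lars €13200, then Iris €5000.
Elif has the highest bid, so Elif wins.
The second-highest bid is €42300, so that is what Elif pays.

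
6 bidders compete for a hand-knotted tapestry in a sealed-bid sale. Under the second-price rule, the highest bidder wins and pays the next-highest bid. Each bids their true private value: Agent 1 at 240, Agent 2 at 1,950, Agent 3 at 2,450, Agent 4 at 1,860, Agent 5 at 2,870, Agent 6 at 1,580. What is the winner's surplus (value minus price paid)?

Sorted high to low: Agent 5 2,870, then Agent 3 2,450, then Agent 2 1,950, then Agent 4 1,860, then Agent 6 1,580, then Agent 1 240.
Agent 5 wins with the top bid and pays the second-highest, 2,450.
Surplus = 2,870 − 2,450 = 420.

Winner's surplus: 420.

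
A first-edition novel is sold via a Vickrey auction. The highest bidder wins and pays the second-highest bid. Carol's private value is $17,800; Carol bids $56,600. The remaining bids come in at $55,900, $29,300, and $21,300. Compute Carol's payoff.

Payoff = -$38,100.

Highest competing bid: $55,900.
Carol's bid $56,600 is the highest overall, so Carol wins and pays the second-highest bid, $55,900.
Payoff = value − price = $17,800 − $55,900 = -$38,100.
Overbidding won the item at a price above value — truthful bidding would have avoided this loss.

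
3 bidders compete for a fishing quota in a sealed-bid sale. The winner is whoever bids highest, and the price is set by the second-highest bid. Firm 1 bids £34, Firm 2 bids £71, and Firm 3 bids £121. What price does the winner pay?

Ordered from highest: Firm 3 £121; Firm 2 £71; Firm 1 £34.
Firm 3 has the highest bid, so Firm 3 wins.
The second-highest bid is £71, so that is what Firm 3 pays.

Price paid: £71.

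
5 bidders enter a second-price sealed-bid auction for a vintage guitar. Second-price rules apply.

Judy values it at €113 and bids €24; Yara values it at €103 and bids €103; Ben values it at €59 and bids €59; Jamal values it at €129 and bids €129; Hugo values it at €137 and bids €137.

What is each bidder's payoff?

Judy €0, Yara €0, Ben €0, Jamal €0, Hugo €8.

Ordered from highest: Hugo €137, then Jamal €129, then Yara €103, then Ben €59, then Judy €24.
Hugo has the top bid and wins; the price is the second-highest bid, €129.
Hugo's payoff = €137 − €129 = €8. All other bidders lose, so their payoff is 0.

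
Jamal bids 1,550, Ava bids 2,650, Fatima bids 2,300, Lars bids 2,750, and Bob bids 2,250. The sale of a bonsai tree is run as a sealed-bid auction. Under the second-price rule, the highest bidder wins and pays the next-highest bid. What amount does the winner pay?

The winner pays 2,650.

Bids in descending order: Lars 2,750, then Ava 2,650, then Fatima 2,300, then Bob 2,250, then Jamal 1,550.
Lars has the highest bid, so Lars wins.
The second-highest bid is 2,650, so that is what Lars pays.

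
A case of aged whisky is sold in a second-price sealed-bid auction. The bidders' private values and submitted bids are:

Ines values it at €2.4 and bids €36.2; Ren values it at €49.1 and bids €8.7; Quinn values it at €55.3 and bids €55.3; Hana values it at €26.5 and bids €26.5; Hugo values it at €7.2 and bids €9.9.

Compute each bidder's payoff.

Payoffs: Ines €0.0, Ren €0.0, Quinn €19.1, Hana €0.0, Hugo €0.0.

Sorted high to low: Quinn €55.3, then Ines €36.2, then Hana €26.5, then Hugo €9.9, then Ren €8.7.
Quinn has the top bid and wins; the price is the second-highest bid, €36.2.
Quinn's payoff = €55.3 − €36.2 = €19.1. All other bidders lose, so their payoff is 0.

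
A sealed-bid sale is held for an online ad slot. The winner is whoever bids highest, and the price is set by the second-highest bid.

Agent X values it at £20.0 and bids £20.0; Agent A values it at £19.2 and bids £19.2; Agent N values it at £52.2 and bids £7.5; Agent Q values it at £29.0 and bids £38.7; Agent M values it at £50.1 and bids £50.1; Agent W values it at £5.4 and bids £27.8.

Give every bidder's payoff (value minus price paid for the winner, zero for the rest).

Agent X £0.0, Agent A £0.0, Agent N £0.0, Agent Q £0.0, Agent M £11.4, Agent W £0.0.

Ranking the bids: Agent M £50.1; Agent Q £38.7; Agent W £27.8; Agent X £20.0; Agent A £19.2; Agent N £7.5.
Agent M has the top bid and wins; the price is the second-highest bid, £38.7.
Agent M's payoff = £50.1 − £38.7 = £11.4. All other bidders lose, so their payoff is 0.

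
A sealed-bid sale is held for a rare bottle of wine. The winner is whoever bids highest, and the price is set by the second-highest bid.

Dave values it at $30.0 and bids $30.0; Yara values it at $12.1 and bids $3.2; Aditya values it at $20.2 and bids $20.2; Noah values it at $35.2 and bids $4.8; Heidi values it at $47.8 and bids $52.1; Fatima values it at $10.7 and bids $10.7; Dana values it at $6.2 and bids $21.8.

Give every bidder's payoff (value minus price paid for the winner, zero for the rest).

Dave $0.0, Yara $0.0, Aditya $0.0, Noah $0.0, Heidi $17.8, Fatima $0.0, Dana $0.0.

Sorted high to low: Heidi $52.1 > Dave $30.0 > Dana $21.8 > Aditya $20.2 > Fatima $10.7 > Noah $4.8 > Yara $3.2.
Heidi has the top bid and wins; the price is the second-highest bid, $30.0.
Heidi's payoff = $47.8 − $30.0 = $17.8. All other bidders lose, so their payoff is 0.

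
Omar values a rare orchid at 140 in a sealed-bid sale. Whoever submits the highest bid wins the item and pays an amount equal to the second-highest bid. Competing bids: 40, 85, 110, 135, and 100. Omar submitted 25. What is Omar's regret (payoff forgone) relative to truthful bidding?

The highest competing bid is 135.
Bidding truthfully at 140: Omar has the top bid, wins, and pays the second-highest bid 135. Payoff = 140 − 135 = 5.
Bidding 25: the top bid is 135 (a rival), so Omar loses. Payoff = 0.
Regret = truthful payoff − actual payoff = 5 − 0 = 5.

Regret: 5.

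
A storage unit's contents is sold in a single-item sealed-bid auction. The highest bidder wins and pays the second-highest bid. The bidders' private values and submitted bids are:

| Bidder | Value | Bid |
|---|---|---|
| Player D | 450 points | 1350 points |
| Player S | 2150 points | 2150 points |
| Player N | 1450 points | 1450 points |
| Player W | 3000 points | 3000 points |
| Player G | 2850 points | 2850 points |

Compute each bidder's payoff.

Ordered from highest: Player W 3000 points, then Player G 2850 points, then Player S 2150 points, then Player N 1450 points, then Player D 1350 points.
Player W has the top bid and wins; the price is the second-highest bid, 2850 points.
Player W's payoff = 3000 points − 2850 points = 150 points. All other bidders lose, so their payoff is 0.

Player D 0 points, Player S 0 points, Player N 0 points, Player W 150 points, Player G 0 points.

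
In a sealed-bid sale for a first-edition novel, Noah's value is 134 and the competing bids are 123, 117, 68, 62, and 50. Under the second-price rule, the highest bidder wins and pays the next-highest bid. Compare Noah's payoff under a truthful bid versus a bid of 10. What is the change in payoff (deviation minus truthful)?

-11

The highest competing bid is 123.
Bidding truthfully at 134: Noah has the top bid, wins, and pays the second-highest bid 123. Payoff = 134 − 123 = 11.
Bidding 10: the top bid is 123 (a rival), so Noah loses. Payoff = 0.
Change = 0 − 11 = -11.
This is the dominant-strategy logic: truthful bidding weakly beats any alternative.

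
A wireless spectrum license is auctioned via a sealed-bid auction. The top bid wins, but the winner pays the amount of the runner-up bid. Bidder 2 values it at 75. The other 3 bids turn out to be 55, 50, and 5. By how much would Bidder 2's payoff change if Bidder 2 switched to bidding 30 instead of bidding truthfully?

The highest competing bid is 55.
Bidding truthfully at 75: Bidder 2 has the top bid, wins, and pays the second-highest bid 55. Payoff = 75 − 55 = 20.
Bidding 30: the top bid is 55 (a rival), so Bidder 2 loses. Payoff = 0.
Change = 0 − 20 = -20.

Payoff change: -20.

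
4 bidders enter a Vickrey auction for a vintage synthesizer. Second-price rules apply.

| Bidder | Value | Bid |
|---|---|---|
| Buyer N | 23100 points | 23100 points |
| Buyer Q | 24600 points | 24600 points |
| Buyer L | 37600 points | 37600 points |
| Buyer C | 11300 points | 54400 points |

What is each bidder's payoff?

Ordered from highest: Buyer C 54400 points > Buyer L 37600 points > Buyer Q 24600 points > Buyer N 23100 points.
Buyer C has the top bid and wins; the price is the second-highest bid, 37600 points.
Buyer C's payoff = 11300 points − 37600 points = -26300 points. All other bidders lose, so their payoff is 0.

Buyer N 0 points, Buyer Q 0 points, Buyer L 0 points, Buyer C -26300 points.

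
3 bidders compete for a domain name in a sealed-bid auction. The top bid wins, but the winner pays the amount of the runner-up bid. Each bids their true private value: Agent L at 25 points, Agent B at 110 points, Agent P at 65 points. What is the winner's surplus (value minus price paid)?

45 points

Bids in descending order: Agent B 110 points > Agent P 65 points > Agent L 25 points.
Agent B wins with the top bid and pays the second-highest, 65 points.
Surplus = 110 points − 65 points = 45 points.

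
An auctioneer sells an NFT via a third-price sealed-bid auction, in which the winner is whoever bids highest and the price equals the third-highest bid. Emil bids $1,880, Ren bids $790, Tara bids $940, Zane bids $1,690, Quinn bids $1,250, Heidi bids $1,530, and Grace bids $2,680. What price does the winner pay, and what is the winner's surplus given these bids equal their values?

The winner pays $1,690 for a surplus of $990.

Sorted high to low: Grace $2,680; Emil $1,880; Zane $1,690; Heidi $1,530; Quinn $1,250; Tara $940; Ren $790.
Grace is the highest bidder, so Grace wins.
Under the third-price rule, the price is the third-highest bid: $1,690.
Surplus = $2,680 − $1,690 = $990.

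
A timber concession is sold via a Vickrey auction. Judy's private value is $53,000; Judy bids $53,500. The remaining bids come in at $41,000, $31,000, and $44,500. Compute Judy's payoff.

$8,500

Highest competing bid: $44,500.
Judy's bid $53,500 is the highest overall, so Judy wins and pays the second-highest bid, $44,500.
Payoff = value − price = $53,000 − $44,500 = $8,500.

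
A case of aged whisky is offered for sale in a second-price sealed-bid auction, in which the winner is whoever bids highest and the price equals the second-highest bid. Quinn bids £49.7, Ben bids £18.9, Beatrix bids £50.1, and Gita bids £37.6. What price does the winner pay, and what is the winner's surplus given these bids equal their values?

Price £49.7; surplus £0.4.

Sorted high to low: Beatrix £50.1; Quinn £49.7; Gita £37.6; Ben £18.9.
Beatrix is the highest bidder, so Beatrix wins.
Under the second-price rule, the price is the second-highest bid: £49.7.
Surplus = £50.1 − £49.7 = £0.4.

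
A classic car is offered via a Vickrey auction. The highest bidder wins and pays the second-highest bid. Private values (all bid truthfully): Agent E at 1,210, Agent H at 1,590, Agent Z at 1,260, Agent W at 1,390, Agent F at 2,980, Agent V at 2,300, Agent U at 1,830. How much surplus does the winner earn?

Surplus = 680.

Bids in descending order: Agent F 2,980; Agent V 2,300; Agent U 1,830; Agent H 1,590; Agent W 1,390; Agent Z 1,260; Agent E 1,210.
Agent F wins with the top bid and pays the second-highest, 2,300.
Surplus = 2,980 − 2,300 = 680.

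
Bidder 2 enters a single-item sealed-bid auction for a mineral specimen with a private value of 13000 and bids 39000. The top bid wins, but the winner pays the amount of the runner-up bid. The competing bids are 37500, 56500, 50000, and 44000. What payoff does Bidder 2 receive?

Highest competing bid: 56500.
Bidder 2's bid 39000 is not the highest, so Bidder 2 loses, pays nothing, and earns zero payoff.

Payoff = 0.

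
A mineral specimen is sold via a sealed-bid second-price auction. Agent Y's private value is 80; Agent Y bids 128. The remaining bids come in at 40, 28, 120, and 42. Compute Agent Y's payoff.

Highest competing bid: 120.
Agent Y's bid 128 is the highest overall, so Agent Y wins and pays the second-highest bid, 120.
Payoff = value − price = 80 − 120 = -40.

-40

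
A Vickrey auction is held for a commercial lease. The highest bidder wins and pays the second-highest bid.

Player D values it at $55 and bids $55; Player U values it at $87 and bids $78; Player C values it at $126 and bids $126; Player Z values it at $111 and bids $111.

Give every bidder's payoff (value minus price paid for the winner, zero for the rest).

Player D $0, Player U $0, Player C $15, Player Z $0.

Ranking the bids: Player C $126 > Player Z $111 > Player U $78 > Player D $55.
Player C has the top bid and wins; the price is the second-highest bid, $111.
Player C's payoff = $126 − $111 = $15. All other bidders lose, so their payoff is 0.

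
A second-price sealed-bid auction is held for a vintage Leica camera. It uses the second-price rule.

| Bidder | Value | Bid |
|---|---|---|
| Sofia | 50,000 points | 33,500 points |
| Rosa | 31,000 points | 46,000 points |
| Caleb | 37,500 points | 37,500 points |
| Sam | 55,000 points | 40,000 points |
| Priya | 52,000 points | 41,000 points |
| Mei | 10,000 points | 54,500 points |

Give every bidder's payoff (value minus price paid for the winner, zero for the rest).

Sofia 0 points, Rosa 0 points, Caleb 0 points, Sam 0 points, Priya 0 points, Mei -36,000 points.

Ranking the bids: Mei 54,500 points, then Rosa 46,000 points, then Priya 41,000 points, then Sam 40,000 points, then Caleb 37,500 points, then Sofia 33,500 points.
Mei has the top bid and wins; the price is the second-highest bid, 46,000 points.
Mei's payoff = 10,000 points − 46,000 points = -36,000 points. All other bidders lose, so their payoff is 0.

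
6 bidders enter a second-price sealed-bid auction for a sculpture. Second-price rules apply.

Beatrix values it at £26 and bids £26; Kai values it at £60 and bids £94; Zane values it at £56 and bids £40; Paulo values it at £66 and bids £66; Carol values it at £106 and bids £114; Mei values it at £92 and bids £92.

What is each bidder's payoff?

Payoffs: Beatrix £0, Kai £0, Zane £0, Paulo £0, Carol £12, Mei £0.

Ordered from highest: Carol £114; Kai £94; Mei £92; Paulo £66; Zane £40; Beatrix £26.
Carol has the top bid and wins; the price is the second-highest bid, £94.
Carol's payoff = £106 − £94 = £12. All other bidders lose, so their payoff is 0.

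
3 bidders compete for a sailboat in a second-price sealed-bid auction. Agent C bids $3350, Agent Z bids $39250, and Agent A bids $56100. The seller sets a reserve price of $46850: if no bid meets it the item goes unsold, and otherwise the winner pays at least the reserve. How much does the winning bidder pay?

The winner pays $46850.

Ranking the bids: Agent A $56100 > Agent Z $39250 > Agent C $3350.
Agent A has the highest bid, so Agent A wins.
The second-highest bid is $39250, but the reserve $46850 is higher, so the price is the reserve.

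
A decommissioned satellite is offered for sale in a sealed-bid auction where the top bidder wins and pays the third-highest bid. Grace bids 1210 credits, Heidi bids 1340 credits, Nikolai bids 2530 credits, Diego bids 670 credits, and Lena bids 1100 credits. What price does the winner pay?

The winner pays 1210 credits.

Ranking the bids: Nikolai 2530 credits, then Heidi 1340 credits, then Grace 1210 credits, then Lena 1100 credits, then Diego 670 credits.
Nikolai is the highest bidder, so Nikolai wins.
Under the third-price rule, the price is the third-highest bid: 1210 credits.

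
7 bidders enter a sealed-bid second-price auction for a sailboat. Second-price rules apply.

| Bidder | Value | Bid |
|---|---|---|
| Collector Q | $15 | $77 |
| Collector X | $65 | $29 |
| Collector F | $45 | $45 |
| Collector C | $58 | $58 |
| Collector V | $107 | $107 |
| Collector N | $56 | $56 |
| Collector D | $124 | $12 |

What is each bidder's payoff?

Sorted high to low: Collector V $107 > Collector Q $77 > Collector C $58 > Collector N $56 > Collector F $45 > Collector X $29 > Collector D $12.
Collector V has the top bid and wins; the price is the second-highest bid, $77.
Collector V's payoff = $107 − $77 = $30. All other bidders lose, so their payoff is 0.

Collector Q $0, Collector X $0, Collector F $0, Collector C $0, Collector V $30, Collector N $0, Collector D $0.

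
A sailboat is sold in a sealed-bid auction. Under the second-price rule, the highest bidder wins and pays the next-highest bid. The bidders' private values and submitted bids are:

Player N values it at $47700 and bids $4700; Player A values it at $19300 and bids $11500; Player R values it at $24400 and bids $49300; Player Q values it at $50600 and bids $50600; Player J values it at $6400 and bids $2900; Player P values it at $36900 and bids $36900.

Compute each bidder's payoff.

Payoffs: Player N $0, Player A $0, Player R $0, Player Q $1300, Player J $0, Player P $0.

Ranking the bids: Player Q $50600 > Player R $49300 > Player P $36900 > Player A $11500 > Player N $4700 > Player J $2900.
Player Q has the top bid and wins; the price is the second-highest bid, $49300.
Player Q's payoff = $50600 − $49300 = $1300. All other bidders lose, so their payoff is 0.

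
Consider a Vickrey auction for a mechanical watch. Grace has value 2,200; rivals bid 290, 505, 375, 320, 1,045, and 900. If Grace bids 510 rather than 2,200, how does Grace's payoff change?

Change in payoff: -1,155.

The highest competing bid is 1,045.
Bidding truthfully at 2,200: Grace has the top bid, wins, and pays the second-highest bid 1,045. Payoff = 2,200 − 1,045 = 1,155.
Bidding 510: the top bid is 1,045 (a rival), so Grace loses. Payoff = 0.
Change = 0 − 1,155 = -1,155.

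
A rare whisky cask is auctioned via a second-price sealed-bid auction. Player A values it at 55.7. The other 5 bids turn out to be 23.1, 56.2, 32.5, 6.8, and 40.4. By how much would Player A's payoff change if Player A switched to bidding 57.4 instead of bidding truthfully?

The highest competing bid is 56.2.
Bidding truthfully at 55.7: the top bid is 56.2 (a rival), so Player A loses. Payoff = 0.0.
Bidding 57.4: Player A has the top bid, wins, and pays the second-highest bid 56.2. Payoff = 55.7 − 56.2 = -0.5.
Change = -0.5 − 0.0 = -0.5.

Change in payoff: -0.5.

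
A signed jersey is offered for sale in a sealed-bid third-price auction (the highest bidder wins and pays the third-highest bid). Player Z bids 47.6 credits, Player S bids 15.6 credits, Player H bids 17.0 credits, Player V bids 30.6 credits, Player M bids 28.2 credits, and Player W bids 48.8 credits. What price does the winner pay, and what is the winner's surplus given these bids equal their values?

The winner pays 30.6 credits for a surplus of 18.2 credits.

Ranking the bids: Player W 48.8 credits > Player Z 47.6 credits > Player V 30.6 credits > Player M 28.2 credits > Player H 17.0 credits > Player S 15.6 credits.
Player W is the highest bidder, so Player W wins.
Under the third-price rule, the price is the third-highest bid: 30.6 credits.
Surplus = 48.8 credits − 30.6 credits = 18.2 credits.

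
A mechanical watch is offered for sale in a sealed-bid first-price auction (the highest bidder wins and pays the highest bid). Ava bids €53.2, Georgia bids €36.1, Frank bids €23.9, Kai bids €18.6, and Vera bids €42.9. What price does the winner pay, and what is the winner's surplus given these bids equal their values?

Ordered from highest: Ava €53.2 > Vera €42.9 > Georgia €36.1 > Frank €23.9 > Kai €18.6.
Ava is the highest bidder, so Ava wins.
Under the first-price rule, the price is the highest bid: €53.2.
Surplus = €53.2 − €53.2 = €0.0.

Price €53.2; surplus €0.0.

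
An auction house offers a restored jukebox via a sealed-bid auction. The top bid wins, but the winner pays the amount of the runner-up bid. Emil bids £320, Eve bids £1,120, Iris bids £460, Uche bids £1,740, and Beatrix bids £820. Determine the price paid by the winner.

Ranking the bids: Uche £1,740; Eve £1,120; Beatrix £820; Iris £460; Emil £320.
Uche has the highest bid, so Uche wins.
The second-highest bid is £1,120, so that is what Uche pays.

Price paid: £1,120.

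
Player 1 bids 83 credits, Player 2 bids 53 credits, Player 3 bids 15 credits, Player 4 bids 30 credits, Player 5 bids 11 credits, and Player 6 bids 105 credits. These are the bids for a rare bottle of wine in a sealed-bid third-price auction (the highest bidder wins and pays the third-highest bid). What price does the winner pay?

Sorted high to low: Player 6 105 credits > Player 1 83 credits > Player 2 53 credits > Player 4 30 credits > Player 3 15 credits > Player 5 11 credits.
Player 6 is the highest bidder, so Player 6 wins.
Under the third-price rule, the price is the third-highest bid: 53 credits.

The winner pays 53 credits.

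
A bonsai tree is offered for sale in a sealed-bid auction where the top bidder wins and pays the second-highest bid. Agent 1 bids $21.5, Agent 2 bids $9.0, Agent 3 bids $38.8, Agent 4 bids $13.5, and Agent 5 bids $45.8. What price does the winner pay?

Price paid: $38.8.

Sorted high to low: Agent 5 $45.8 > Agent 3 $38.8 > Agent 1 $21.5 > Agent 4 $13.5 > Agent 2 $9.0.
Agent 5 is the highest bidder, so Agent 5 wins.
Under the second-price rule, the price is the second-highest bid: $38.8.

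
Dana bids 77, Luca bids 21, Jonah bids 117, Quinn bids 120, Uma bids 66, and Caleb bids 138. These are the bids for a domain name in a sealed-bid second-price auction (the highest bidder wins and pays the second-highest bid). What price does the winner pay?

Ranking the bids: Caleb 138 > Quinn 120 > Jonah 117 > Dana 77 > Uma 66 > Luca 21.
Caleb is the highest bidder, so Caleb wins.
Under the second-price rule, the price is the second-highest bid: 120.

Price paid: 120.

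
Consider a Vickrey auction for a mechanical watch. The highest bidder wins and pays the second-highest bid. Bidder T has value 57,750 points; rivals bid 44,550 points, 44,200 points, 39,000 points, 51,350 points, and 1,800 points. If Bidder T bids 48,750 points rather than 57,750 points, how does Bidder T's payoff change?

-6,400 points

The highest competing bid is 51,350 points.
Bidding truthfully at 57,750 points: Bidder T has the top bid, wins, and pays the second-highest bid 51,350 points. Payoff = 57,750 points − 51,350 points = 6,400 points.
Bidding 48,750 points: the top bid is 51,350 points (a rival), so Bidder T loses. Payoff = 0 points.
Change = 0 points − 6,400 points = -6,400 points.
This is the dominant-strategy logic: truthful bidding weakly beats any alternative.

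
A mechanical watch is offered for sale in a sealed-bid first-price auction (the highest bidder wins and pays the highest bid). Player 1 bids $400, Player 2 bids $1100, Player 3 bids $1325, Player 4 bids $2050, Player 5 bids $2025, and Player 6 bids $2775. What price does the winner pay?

Bids in descending order: Player 6 $2775, then Player 4 $2050, then Player 5 $2025, then Player 3 $1325, then Player 2 $1100, then Player 1 $400.
Player 6 is the highest bidder, so Player 6 wins.
Under the first-price rule, the price is the highest bid: $2775.

The winner pays $2775.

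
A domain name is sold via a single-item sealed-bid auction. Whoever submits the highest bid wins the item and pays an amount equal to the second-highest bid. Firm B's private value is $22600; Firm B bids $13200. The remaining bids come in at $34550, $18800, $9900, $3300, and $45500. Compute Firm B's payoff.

Highest competing bid: $45500.
Firm B's bid $13200 is not the highest, so Firm B loses, pays nothing, and earns zero payoff.

Firm B's payoff: $0.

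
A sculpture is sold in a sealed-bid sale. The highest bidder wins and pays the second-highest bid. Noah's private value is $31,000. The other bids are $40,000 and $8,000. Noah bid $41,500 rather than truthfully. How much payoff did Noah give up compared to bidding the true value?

Payoff forgone: $9,000.

The highest competing bid is $40,000.
Bidding truthfully at $31,000: the top bid is $40,000 (a rival), so Noah loses. Payoff = $0.
Bidding $41,500: Noah has the top bid, wins, and pays the second-highest bid $40,000. Payoff = $31,000 − $40,000 = -$9,000.
Regret = truthful payoff − actual payoff = $0 − -$9,000 = $9,000.
Deviating from a truthful bid can only lose payoff in a second-price auction — never gain.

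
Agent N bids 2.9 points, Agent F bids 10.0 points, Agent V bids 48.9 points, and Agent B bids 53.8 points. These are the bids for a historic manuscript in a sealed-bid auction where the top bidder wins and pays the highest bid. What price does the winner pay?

Bids in descending order: Agent B 53.8 points; Agent V 48.9 points; Agent F 10.0 points; Agent N 2.9 points.
Agent B is the highest bidder, so Agent B wins.
Under the first-price rule, the price is the highest bid: 53.8 points.

53.8 points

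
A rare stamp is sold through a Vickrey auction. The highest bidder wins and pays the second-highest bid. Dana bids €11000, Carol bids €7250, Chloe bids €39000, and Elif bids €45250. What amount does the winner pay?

€39000

Ordered from highest: Elif €45250; Chloe €39000; Dana €11000; Carol €7250.
Elif has the highest bid, so Elif wins.
The second-highest bid is €39000, so that is what Elif pays.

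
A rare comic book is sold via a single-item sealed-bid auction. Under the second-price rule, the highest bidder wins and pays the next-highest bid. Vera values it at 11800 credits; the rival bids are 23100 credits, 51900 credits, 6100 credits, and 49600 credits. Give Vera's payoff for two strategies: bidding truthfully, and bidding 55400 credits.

(a) 0 credits  (b) -40100 credits

The highest competing bid is 51900 credits.
Bidding truthfully at 11800 credits: the top bid is 51900 credits (a rival), so Vera loses. Payoff = 0 credits.
Bidding 55400 credits: Vera has the top bid, wins, and pays the second-highest bid 51900 credits. Payoff = 11800 credits − 51900 credits = -40100 credits.
This is the dominant-strategy logic: truthful bidding weakly beats any alternative.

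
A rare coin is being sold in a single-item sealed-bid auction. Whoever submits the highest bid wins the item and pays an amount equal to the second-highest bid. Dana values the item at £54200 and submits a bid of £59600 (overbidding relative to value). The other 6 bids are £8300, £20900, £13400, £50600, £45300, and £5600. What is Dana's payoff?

Payoff = £3600.

Highest competing bid: £50600.
Dana's bid £59600 is the highest overall, so Dana wins and pays the second-highest bid, £50600.
Payoff = value − price = £54200 − £50600 = £3600.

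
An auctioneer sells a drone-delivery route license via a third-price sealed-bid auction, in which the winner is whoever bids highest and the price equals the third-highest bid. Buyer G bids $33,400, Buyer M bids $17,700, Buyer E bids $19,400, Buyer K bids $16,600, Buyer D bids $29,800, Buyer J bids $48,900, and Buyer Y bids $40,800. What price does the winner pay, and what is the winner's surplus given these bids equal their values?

The winner pays $33,400 for a surplus of $15,500.

Bids in descending order: Buyer J $48,900; Buyer Y $40,800; Buyer G $33,400; Buyer D $29,800; Buyer E $19,400; Buyer M $17,700; Buyer K $16,600.
Buyer J is the highest bidder, so Buyer J wins.
Under the third-price rule, the price is the third-highest bid: $33,400.
Surplus = $48,900 − $33,400 = $15,500.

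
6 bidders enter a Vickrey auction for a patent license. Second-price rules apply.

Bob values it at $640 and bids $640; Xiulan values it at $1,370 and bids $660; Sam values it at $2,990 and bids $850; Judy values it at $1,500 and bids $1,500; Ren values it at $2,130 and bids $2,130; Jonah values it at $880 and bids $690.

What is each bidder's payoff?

Bob $0, Xiulan $0, Sam $0, Judy $0, Ren $630, Jonah $0.

Bids in descending order: Ren $2,130, then Judy $1,500, then Sam $850, then Jonah $690, then Xiulan $660, then Bob $640.
Ren has the top bid and wins; the price is the second-highest bid, $1,500.
Ren's payoff = $2,130 − $1,500 = $630. All other bidders lose, so their payoff is 0.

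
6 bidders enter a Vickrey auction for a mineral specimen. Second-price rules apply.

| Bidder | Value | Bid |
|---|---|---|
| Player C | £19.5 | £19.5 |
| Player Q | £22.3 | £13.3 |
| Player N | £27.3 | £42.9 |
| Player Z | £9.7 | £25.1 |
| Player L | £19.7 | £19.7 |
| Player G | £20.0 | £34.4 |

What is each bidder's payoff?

Ranking the bids: Player N £42.9; Player G £34.4; Player Z £25.1; Player L £19.7; Player C £19.5; Player Q £13.3.
Player N has the top bid and wins; the price is the second-highest bid, £34.4.
Player N's payoff = £27.3 − £34.4 = -£7.1. All other bidders lose, so their payoff is 0.

Player C £0.0, Player Q £0.0, Player N -£7.1, Player Z £0.0, Player L £0.0, Player G £0.0.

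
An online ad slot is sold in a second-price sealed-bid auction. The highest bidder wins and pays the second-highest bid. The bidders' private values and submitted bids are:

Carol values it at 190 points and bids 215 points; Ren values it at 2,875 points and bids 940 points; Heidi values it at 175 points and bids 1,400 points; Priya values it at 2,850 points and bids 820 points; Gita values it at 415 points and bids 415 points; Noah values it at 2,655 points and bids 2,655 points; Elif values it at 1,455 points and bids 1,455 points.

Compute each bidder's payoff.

Ordered from highest: Noah 2,655 points > Elif 1,455 points > Heidi 1,400 points > Ren 940 points > Priya 820 points > Gita 415 points > Carol 215 points.
Noah has the top bid and wins; the price is the second-highest bid, 1,455 points.
Noah's payoff = 2,655 points − 1,455 points = 1,200 points. All other bidders lose, so their payoff is 0.

Payoffs: Carol 0 points, Ren 0 points, Heidi 0 points, Priya 0 points, Gita 0 points, Noah 1,200 points, Elif 0 points.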